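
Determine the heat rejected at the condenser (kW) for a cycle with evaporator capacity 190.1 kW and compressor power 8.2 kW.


Q_cond = Q_evap + W
Q_cond = 190.1 + 8.2
Q_cond = 198.3 kW

198.3


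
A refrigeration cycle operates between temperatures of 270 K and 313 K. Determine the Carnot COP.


dT = 313 - 270 = 43 K
COP_carnot = T_cold / dT = 270 / 43
COP_carnot = 6.279

6.279


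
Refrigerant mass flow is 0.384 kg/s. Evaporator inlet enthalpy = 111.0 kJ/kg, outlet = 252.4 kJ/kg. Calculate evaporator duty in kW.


dh = 252.4 - 111.0 = 141.4 kJ/kg
Q_evap = m_dot * dh = 0.384 * 141.4
Q_evap = 54.3 kW

54.3


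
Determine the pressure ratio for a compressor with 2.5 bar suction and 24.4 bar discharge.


PR = P_high / P_low
PR = 24.4 / 2.5
PR = 9.76

9.76


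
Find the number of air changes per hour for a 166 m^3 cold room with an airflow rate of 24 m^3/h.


ACH = flow / volume
ACH = 24 / 166
ACH = 0.145

0.145


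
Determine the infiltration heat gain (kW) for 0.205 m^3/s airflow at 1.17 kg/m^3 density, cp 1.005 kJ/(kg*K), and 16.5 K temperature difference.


Q = V_dot * rho * cp * dT
Q = 0.205 * 1.17 * 1.005 * 16.5
Q = 3.977 kW

3.977


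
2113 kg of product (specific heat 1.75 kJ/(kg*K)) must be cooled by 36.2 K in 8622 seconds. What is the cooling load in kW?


Q = m * cp * dT / t
Q = 2113 * 1.75 * 36.2 / 8622
Q = 15.525 kW

15.525


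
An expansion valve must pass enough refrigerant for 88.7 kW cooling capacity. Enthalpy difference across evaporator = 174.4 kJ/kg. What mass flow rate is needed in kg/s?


m_dot = Q / dh
m_dot = 88.7 / 174.4
m_dot = 0.5086 kg/s

0.5086


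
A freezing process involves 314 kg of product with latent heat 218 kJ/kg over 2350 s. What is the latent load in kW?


Q_lat = m * h_fg / t
Q_lat = 314 * 218 / 2350
Q_lat = 29.13 kW

29.13


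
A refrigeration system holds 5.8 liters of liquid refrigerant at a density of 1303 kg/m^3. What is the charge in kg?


Charge = V * rho / 1000
Charge = 5.8 * 1303 / 1000
Charge = 7.56 kg

7.56


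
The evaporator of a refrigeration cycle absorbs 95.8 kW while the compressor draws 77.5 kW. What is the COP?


COP = Q_evap / W
COP = 95.8 / 77.5
COP = 1.236

1.236


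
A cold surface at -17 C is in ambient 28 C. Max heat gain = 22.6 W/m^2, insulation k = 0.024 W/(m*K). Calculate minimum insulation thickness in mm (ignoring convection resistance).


dT = 28 - (-17) = 45 K
thickness = k * dT / q_max * 1000
thickness = 0.024 * 45 / 22.6 * 1000
thickness = 47.8 mm

47.8


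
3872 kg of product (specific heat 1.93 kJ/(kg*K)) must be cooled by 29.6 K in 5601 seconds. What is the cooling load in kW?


Q = m * cp * dT / t
Q = 3872 * 1.93 * 29.6 / 5601
Q = 39.493 kW

39.493


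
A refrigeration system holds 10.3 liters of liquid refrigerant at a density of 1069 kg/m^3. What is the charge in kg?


Charge = V * rho / 1000
Charge = 10.3 * 1069 / 1000
Charge = 11.01 kg

11.01


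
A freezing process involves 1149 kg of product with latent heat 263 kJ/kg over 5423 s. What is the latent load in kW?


Q_lat = m * h_fg / t
Q_lat = 1149 * 263 / 5423
Q_lat = 55.72 kW

55.72


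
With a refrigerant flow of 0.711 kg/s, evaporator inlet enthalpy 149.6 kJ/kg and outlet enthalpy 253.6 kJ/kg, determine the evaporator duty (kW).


dh = 253.6 - 149.6 = 104.0 kJ/kg
Q_evap = m_dot * dh = 0.711 * 104.0
Q_evap = 73.94 kW

73.94


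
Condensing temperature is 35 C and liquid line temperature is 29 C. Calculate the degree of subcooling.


Subcooling = T_cond - T_liquid
Subcooling = 35 - 29
Subcooling = 6 K

6


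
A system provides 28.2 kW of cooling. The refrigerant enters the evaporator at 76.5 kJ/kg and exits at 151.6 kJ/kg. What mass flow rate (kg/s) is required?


dh = 151.6 - 76.5 = 75.1 kJ/kg
m_dot = Q / dh = 28.2 / 75.1 = 0.3755 kg/s

0.3755


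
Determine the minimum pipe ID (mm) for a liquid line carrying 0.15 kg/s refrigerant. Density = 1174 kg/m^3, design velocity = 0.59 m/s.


A = m_dot / (rho * v) = 0.15 / (1174 * 0.59) = 0.0002165564635 m^2
d = sqrt(4*A/pi) * 1000
d = 16.6 mm

16.6


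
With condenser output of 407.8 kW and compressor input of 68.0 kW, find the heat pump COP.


COP_hp = Q_cond / W
COP_hp = 407.8 / 68.0
COP_hp = 5.997

5.997


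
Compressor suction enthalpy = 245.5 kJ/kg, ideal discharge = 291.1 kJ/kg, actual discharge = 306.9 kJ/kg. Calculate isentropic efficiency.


dh_ideal = 291.1 - 245.5 = 45.6 kJ/kg
dh_actual = 306.9 - 245.5 = 61.4 kJ/kg
eta_s = dh_ideal / dh_actual = 45.6 / 61.4
eta_s = 0.7427

0.7427


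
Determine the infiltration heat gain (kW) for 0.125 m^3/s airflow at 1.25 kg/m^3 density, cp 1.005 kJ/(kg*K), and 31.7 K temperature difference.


Q = V_dot * rho * cp * dT
Q = 0.125 * 1.25 * 1.005 * 31.7
Q = 4.978 kW

4.978


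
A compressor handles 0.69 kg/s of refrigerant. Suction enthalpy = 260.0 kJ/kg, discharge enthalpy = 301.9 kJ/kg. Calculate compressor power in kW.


dh = 301.9 - 260.0 = 41.9 kJ/kg
W = m_dot * dh = 0.69 * 41.9 = 28.91 kW

28.91


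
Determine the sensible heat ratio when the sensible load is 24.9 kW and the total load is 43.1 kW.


SHR = Q_sensible / Q_total
SHR = 24.9 / 43.1
SHR = 0.578

0.578


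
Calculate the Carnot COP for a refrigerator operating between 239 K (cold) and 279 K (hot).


dT = 279 - 239 = 40 K
COP_carnot = T_cold / dT = 239 / 40
COP_carnot = 5.975

5.975


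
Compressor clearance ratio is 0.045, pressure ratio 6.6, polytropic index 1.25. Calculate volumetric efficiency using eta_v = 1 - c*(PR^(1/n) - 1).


PR^(1/n) = 6.6^(1/1.25) = 4.5251726
eta_v = 1 - 0.045 * (4.5251726 - 1)
eta_v = 0.8414

0.8414


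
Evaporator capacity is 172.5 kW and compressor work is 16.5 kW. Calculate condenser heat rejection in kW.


Q_cond = Q_evap + W
Q_cond = 172.5 + 16.5
Q_cond = 189.0 kW

189.0


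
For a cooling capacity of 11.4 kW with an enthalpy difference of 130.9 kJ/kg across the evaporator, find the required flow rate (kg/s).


m_dot = Q / dh
m_dot = 11.4 / 130.9
m_dot = 0.0871 kg/s

0.0871


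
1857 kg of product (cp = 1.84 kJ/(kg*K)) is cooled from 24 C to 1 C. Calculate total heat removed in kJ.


dT = 24 - (1) = 23 K
Q = m * cp * dT = 1857 * 1.84 * 23
Q = 78588 kJ

78588


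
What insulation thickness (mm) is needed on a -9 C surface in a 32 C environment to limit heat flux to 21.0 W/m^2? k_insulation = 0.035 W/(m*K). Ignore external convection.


dT = 32 - (-9) = 41 K
thickness = k * dT / q_max * 1000
thickness = 0.035 * 41 / 21.0 * 1000
thickness = 68.3 mm

68.3


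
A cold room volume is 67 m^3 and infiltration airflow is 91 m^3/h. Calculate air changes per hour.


ACH = flow / volume
ACH = 91 / 67
ACH = 1.358

1.358


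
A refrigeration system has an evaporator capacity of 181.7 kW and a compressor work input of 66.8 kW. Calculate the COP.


COP = Q_evap / W
COP = 181.7 / 66.8
COP = 2.72

2.72


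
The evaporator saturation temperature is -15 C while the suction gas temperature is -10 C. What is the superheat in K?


Superheat = T_suction - T_evap
Superheat = -10 - (-15)
Superheat = 5 K

5


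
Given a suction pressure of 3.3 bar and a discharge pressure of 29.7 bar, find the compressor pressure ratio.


PR = P_high / P_low
PR = 29.7 / 3.3
PR = 9.0

9.0


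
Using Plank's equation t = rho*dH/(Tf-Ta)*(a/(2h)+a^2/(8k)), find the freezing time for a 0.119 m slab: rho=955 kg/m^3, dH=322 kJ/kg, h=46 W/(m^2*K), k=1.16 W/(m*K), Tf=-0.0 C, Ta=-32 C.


dT = -0.0 - (-32) = 32.0 K
term1 = a/(2h) = 0.119/(2*46) = 0.001293478261
term2 = a^2/(8k) = 0.119^2/(8*1.16) = 0.001525969828
t = rho*dH*1000/dT * (term1 + term2)
t = 955*322*1000/32.0 * (0.001293478261 + 0.001525969828)
t = 27094 s

27094


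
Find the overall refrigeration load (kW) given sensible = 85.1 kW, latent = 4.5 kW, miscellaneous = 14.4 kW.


Q_total = Q_s + Q_l + Q_misc
Q_total = 85.1 + 4.5 + 14.4
Q_total = 104.0 kW

104.0


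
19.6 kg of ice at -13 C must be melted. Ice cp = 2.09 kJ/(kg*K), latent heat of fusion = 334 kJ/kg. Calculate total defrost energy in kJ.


Sensible heat = cp * dT = 2.09 * 13 = 27.17 kJ/kg
Total per kg = 27.17 + 334 = 361.17 kJ/kg
Q = m * total = 19.6 * 361.17
Q = 7078.9 kJ

7078.9


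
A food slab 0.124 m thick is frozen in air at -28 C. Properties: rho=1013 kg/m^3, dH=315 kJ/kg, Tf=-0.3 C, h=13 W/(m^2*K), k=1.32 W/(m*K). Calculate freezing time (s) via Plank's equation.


dT = -0.3 - (-28) = 27.7 K
term1 = a/(2h) = 0.124/(2*13) = 0.004769230769
term2 = a^2/(8k) = 0.124^2/(8*1.32) = 0.001456060606
t = rho*dH*1000/dT * (term1 + term2)
t = 1013*315*1000/27.7 * (0.004769230769 + 0.001456060606)
t = 71713 s

71713


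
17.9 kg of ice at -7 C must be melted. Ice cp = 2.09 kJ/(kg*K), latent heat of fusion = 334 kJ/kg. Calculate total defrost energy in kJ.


Sensible heat = cp * dT = 2.09 * 7 = 14.63 kJ/kg
Total per kg = 14.63 + 334 = 348.63 kJ/kg
Q = m * total = 17.9 * 348.63
Q = 6240.5 kJ

6240.5


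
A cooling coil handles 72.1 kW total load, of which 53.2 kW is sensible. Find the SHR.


SHR = Q_sensible / Q_total
SHR = 53.2 / 72.1
SHR = 0.738

0.738


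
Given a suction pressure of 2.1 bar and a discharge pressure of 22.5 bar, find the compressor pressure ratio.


PR = P_high / P_low
PR = 22.5 / 2.1
PR = 10.714

10.714


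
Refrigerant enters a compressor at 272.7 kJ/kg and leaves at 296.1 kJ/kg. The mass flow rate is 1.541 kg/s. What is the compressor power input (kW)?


dh = 296.1 - 272.7 = 23.4 kJ/kg
W = m_dot * dh = 1.541 * 23.4 = 36.06 kW

36.06


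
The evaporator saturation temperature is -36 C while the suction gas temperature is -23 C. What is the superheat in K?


Superheat = T_suction - T_evap
Superheat = -23 - (-36)
Superheat = 13 K

13


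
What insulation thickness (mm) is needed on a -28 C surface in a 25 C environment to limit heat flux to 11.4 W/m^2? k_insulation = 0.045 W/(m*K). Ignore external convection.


dT = 25 - (-28) = 53 K
thickness = k * dT / q_max * 1000
thickness = 0.045 * 53 / 11.4 * 1000
thickness = 209.2 mm

209.2


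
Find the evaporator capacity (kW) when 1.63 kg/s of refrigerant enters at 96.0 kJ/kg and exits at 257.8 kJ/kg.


dh = 257.8 - 96.0 = 161.8 kJ/kg
Q_evap = m_dot * dh = 1.63 * 161.8
Q_evap = 263.73 kW

263.73


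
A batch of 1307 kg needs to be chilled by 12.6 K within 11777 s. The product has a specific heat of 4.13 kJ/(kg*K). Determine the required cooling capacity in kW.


Q = m * cp * dT / t
Q = 1307 * 4.13 * 12.6 / 11777
Q = 5.775 kW

5.775


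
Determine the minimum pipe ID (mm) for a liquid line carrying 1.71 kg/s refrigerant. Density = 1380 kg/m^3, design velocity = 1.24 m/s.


A = m_dot / (rho * v) = 1.71 / (1380 * 1.24) = 0.0009992987377 m^2
d = sqrt(4*A/pi) * 1000
d = 35.7 mm

35.7


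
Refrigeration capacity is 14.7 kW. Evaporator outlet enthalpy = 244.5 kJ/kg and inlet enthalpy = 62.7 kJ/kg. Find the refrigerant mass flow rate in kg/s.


dh = 244.5 - 62.7 = 181.8 kJ/kg
m_dot = Q / dh = 14.7 / 181.8 = 0.0809 kg/s

0.0809


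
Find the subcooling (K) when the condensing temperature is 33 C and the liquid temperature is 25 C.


Subcooling = T_cond - T_liquid
Subcooling = 33 - 25
Subcooling = 8 K

8


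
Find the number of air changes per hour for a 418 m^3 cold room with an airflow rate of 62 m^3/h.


ACH = flow / volume
ACH = 62 / 418
ACH = 0.148

0.148


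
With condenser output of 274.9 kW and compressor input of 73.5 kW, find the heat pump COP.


COP_hp = Q_cond / W
COP_hp = 274.9 / 73.5
COP_hp = 3.74

3.74


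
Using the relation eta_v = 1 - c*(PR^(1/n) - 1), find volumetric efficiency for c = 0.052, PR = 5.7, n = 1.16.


PR^(1/n) = 5.7^(1/1.16) = 4.48349051
eta_v = 1 - 0.052 * (4.48349051 - 1)
eta_v = 0.8189

0.8189


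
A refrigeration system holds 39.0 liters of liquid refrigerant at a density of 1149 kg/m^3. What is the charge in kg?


Charge = V * rho / 1000
Charge = 39.0 * 1149 / 1000
Charge = 44.81 kg

44.81


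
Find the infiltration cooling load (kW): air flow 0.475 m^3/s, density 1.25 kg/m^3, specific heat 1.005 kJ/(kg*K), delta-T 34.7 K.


Q = V_dot * rho * cp * dT
Q = 0.475 * 1.25 * 1.005 * 34.7
Q = 20.706 kW

20.706


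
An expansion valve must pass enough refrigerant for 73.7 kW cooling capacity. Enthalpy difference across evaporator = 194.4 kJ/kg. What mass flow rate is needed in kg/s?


m_dot = Q / dh
m_dot = 73.7 / 194.4
m_dot = 0.3791 kg/s

0.3791


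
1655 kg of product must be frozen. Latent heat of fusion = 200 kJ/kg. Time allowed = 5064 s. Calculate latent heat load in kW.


Q_lat = m * h_fg / t
Q_lat = 1655 * 200 / 5064
Q_lat = 65.36 kW

65.36


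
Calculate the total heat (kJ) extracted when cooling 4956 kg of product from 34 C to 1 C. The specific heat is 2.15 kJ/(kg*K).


dT = 34 - (1) = 33 K
Q = m * cp * dT = 4956 * 2.15 * 33
Q = 351628 kJ

351628


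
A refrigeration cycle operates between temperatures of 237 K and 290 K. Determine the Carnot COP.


dT = 290 - 237 = 53 K
COP_carnot = T_cold / dT = 237 / 53
COP_carnot = 4.472

4.472


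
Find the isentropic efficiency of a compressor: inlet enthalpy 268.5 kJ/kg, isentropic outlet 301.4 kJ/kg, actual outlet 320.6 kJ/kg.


dh_ideal = 301.4 - 268.5 = 32.9 kJ/kg
dh_actual = 320.6 - 268.5 = 52.1 kJ/kg
eta_s = dh_ideal / dh_actual = 32.9 / 52.1
eta_s = 0.6315

0.6315


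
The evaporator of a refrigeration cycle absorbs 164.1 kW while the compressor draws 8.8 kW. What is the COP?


COP = Q_evap / W
COP = 164.1 / 8.8
COP = 18.648

18.648


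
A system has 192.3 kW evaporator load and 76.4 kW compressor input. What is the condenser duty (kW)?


Q_cond = Q_evap + W
Q_cond = 192.3 + 76.4
Q_cond = 268.7 kW

268.7


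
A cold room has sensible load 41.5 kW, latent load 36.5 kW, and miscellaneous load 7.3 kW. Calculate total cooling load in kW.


Q_total = Q_s + Q_l + Q_misc
Q_total = 41.5 + 36.5 + 7.3
Q_total = 85.3 kW

85.3


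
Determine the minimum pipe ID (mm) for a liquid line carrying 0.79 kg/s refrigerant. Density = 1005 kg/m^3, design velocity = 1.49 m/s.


A = m_dot / (rho * v) = 0.79 / (1005 * 1.49) = 0.0005275635247 m^2
d = sqrt(4*A/pi) * 1000
d = 25.9 mm

25.9


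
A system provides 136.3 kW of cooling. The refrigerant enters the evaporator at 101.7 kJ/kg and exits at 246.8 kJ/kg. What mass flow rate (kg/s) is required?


dh = 246.8 - 101.7 = 145.1 kJ/kg
m_dot = Q / dh = 136.3 / 145.1 = 0.9394 kg/s

0.9394


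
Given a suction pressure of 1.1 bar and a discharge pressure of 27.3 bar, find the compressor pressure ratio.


PR = P_high / P_low
PR = 27.3 / 1.1
PR = 24.818

24.818


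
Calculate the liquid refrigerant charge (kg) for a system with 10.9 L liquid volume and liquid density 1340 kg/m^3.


Charge = V * rho / 1000
Charge = 10.9 * 1340 / 1000
Charge = 14.61 kg

14.61


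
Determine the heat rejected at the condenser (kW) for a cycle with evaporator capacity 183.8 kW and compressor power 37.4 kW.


Q_cond = Q_evap + W
Q_cond = 183.8 + 37.4
Q_cond = 221.2 kW

221.2


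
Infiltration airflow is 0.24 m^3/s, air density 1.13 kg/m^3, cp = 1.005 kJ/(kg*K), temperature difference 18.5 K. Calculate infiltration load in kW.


Q = V_dot * rho * cp * dT
Q = 0.24 * 1.13 * 1.005 * 18.5
Q = 5.042 kW

5.042


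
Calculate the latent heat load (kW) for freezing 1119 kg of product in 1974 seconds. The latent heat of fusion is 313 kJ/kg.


Q_lat = m * h_fg / t
Q_lat = 1119 * 313 / 1974
Q_lat = 177.43 kW

177.43


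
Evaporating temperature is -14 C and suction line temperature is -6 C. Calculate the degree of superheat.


Superheat = T_suction - T_evap
Superheat = -6 - (-14)
Superheat = 8 K

8


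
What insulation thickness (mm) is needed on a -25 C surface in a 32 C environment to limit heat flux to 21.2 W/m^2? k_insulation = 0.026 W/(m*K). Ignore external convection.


dT = 32 - (-25) = 57 K
thickness = k * dT / q_max * 1000
thickness = 0.026 * 57 / 21.2 * 1000
thickness = 69.9 mm

69.9


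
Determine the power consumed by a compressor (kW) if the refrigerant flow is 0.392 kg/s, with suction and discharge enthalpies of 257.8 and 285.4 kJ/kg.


dh = 285.4 - 257.8 = 27.6 kJ/kg
W = m_dot * dh = 0.392 * 27.6 = 10.82 kW

10.82


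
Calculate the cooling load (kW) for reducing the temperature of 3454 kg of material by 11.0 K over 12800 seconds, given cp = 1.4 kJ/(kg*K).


Q = m * cp * dT / t
Q = 3454 * 1.4 * 11.0 / 12800
Q = 4.156 kW

4.156


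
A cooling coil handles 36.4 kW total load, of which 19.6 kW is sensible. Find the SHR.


SHR = Q_sensible / Q_total
SHR = 19.6 / 36.4
SHR = 0.538

0.538


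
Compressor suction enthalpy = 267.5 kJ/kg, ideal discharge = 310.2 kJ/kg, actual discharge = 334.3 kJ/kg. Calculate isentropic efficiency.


dh_ideal = 310.2 - 267.5 = 42.7 kJ/kg
dh_actual = 334.3 - 267.5 = 66.8 kJ/kg
eta_s = dh_ideal / dh_actual = 42.7 / 66.8
eta_s = 0.6392

0.6392


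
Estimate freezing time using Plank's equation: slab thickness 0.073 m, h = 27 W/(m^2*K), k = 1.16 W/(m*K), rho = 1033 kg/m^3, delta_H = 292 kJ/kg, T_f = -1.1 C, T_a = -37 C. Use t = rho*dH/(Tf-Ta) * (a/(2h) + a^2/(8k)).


dT = -1.1 - (-37) = 35.9 K
term1 = a/(2h) = 0.073/(2*27) = 0.001351851852
term2 = a^2/(8k) = 0.073^2/(8*1.16) = 0.0005742456897
t = rho*dH*1000/dT * (term1 + term2)
t = 1033*292*1000/35.9 * (0.001351851852 + 0.0005742456897)
t = 16183 s

16183


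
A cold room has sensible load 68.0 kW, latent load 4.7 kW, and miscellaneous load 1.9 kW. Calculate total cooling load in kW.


Q_total = Q_s + Q_l + Q_misc
Q_total = 68.0 + 4.7 + 1.9
Q_total = 74.6 kW

74.6


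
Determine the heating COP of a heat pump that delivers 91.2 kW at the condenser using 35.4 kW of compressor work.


COP_hp = Q_cond / W
COP_hp = 91.2 / 35.4
COP_hp = 2.576

2.576


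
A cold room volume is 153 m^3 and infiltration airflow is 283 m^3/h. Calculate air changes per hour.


ACH = flow / volume
ACH = 283 / 153
ACH = 1.85

1.85


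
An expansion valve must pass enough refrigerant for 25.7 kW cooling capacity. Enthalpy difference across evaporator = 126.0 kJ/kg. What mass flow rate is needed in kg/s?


m_dot = Q / dh
m_dot = 25.7 / 126.0
m_dot = 0.204 kg/s

0.204


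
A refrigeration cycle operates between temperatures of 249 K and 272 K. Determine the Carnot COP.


dT = 272 - 249 = 23 K
COP_carnot = T_cold / dT = 249 / 23
COP_carnot = 10.826

10.826


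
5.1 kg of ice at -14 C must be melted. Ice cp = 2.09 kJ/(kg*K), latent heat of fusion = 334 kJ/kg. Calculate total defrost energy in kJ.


Sensible heat = cp * dT = 2.09 * 14 = 29.26 kJ/kg
Total per kg = 29.26 + 334 = 363.26 kJ/kg
Q = m * total = 5.1 * 363.26
Q = 1852.6 kJ

1852.6


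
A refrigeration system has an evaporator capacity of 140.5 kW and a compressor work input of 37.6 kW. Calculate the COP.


COP = Q_evap / W
COP = 140.5 / 37.6
COP = 3.737

3.737


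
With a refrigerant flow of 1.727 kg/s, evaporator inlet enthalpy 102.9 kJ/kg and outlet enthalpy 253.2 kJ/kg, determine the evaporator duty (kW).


dh = 253.2 - 102.9 = 150.3 kJ/kg
Q_evap = m_dot * dh = 1.727 * 150.3
Q_evap = 259.57 kW

259.57


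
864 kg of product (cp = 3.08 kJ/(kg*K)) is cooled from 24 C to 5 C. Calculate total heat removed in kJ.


dT = 24 - (5) = 19 K
Q = m * cp * dT = 864 * 3.08 * 19
Q = 50561 kJ

50561


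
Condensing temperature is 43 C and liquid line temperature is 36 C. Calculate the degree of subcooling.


Subcooling = T_cond - T_liquid
Subcooling = 43 - 36
Subcooling = 7 K

7


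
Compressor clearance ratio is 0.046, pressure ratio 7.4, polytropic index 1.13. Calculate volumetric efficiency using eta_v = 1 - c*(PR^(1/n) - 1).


PR^(1/n) = 7.4^(1/1.13) = 5.87802746
eta_v = 1 - 0.046 * (5.87802746 - 1)
eta_v = 0.7756

0.7756


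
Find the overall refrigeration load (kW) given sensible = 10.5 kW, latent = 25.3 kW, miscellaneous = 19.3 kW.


Q_total = Q_s + Q_l + Q_misc
Q_total = 10.5 + 25.3 + 19.3
Q_total = 55.1 kW

55.1


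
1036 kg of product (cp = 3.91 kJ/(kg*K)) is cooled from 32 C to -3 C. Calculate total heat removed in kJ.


dT = 32 - (-3) = 35 K
Q = m * cp * dT = 1036 * 3.91 * 35
Q = 141777 kJ

141777


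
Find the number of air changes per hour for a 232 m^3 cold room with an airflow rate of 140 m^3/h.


ACH = flow / volume
ACH = 140 / 232
ACH = 0.603

0.603


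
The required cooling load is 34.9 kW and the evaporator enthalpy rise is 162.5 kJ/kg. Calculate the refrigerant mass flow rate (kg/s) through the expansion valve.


m_dot = Q / dh
m_dot = 34.9 / 162.5
m_dot = 0.2148 kg/s

0.2148


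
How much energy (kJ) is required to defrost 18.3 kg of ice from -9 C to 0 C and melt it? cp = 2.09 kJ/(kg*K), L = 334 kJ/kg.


Sensible heat = cp * dT = 2.09 * 9 = 18.81 kJ/kg
Total per kg = 18.81 + 334 = 352.81 kJ/kg
Q = m * total = 18.3 * 352.81
Q = 6456.4 kJ

6456.4


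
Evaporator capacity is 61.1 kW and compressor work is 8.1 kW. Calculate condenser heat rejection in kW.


Q_cond = Q_evap + W
Q_cond = 61.1 + 8.1
Q_cond = 69.2 kW

69.2


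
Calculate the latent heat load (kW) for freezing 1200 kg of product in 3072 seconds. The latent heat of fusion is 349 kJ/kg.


Q_lat = m * h_fg / t
Q_lat = 1200 * 349 / 3072
Q_lat = 136.33 kW

136.33


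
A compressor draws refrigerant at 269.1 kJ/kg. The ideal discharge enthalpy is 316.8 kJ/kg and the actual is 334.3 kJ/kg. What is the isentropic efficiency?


dh_ideal = 316.8 - 269.1 = 47.7 kJ/kg
dh_actual = 334.3 - 269.1 = 65.2 kJ/kg
eta_s = dh_ideal / dh_actual = 47.7 / 65.2
eta_s = 0.7316

0.7316


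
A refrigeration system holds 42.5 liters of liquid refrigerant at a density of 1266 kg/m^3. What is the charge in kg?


Charge = V * rho / 1000
Charge = 42.5 * 1266 / 1000
Charge = 53.81 kg

53.81


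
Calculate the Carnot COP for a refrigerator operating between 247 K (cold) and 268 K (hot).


dT = 268 - 247 = 21 K
COP_carnot = T_cold / dT = 247 / 21
COP_carnot = 11.762

11.762


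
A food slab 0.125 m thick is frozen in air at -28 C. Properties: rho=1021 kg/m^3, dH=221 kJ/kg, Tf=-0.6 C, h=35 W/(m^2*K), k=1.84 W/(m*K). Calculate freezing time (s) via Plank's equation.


dT = -0.6 - (-28) = 27.4 K
term1 = a/(2h) = 0.125/(2*35) = 0.001785714286
term2 = a^2/(8k) = 0.125^2/(8*1.84) = 0.001061480978
t = rho*dH*1000/dT * (term1 + term2)
t = 1021*221*1000/27.4 * (0.001785714286 + 0.001061480978)
t = 23447 s

23447


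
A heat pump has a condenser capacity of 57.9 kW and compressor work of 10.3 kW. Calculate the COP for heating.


COP_hp = Q_cond / W
COP_hp = 57.9 / 10.3
COP_hp = 5.621

5.621


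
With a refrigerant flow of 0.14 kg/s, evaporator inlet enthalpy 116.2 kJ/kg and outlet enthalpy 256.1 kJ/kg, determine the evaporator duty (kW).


dh = 256.1 - 116.2 = 139.9 kJ/kg
Q_evap = m_dot * dh = 0.14 * 139.9
Q_evap = 19.59 kW

19.59


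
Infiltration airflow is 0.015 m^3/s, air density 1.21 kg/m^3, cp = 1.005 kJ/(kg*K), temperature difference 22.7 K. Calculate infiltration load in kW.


Q = V_dot * rho * cp * dT
Q = 0.015 * 1.21 * 1.005 * 22.7
Q = 0.414 kW

0.414


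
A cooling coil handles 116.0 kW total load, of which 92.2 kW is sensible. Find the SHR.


SHR = Q_sensible / Q_total
SHR = 92.2 / 116.0
SHR = 0.795

0.795


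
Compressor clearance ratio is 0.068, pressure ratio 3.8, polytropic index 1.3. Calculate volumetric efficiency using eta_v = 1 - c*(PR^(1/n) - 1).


PR^(1/n) = 3.8^(1/1.3) = 2.79246271
eta_v = 1 - 0.068 * (2.79246271 - 1)
eta_v = 0.8781

0.8781


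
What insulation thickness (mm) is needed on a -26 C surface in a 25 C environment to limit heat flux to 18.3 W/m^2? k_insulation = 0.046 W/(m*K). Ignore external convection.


dT = 25 - (-26) = 51 K
thickness = k * dT / q_max * 1000
thickness = 0.046 * 51 / 18.3 * 1000
thickness = 128.2 mm

128.2


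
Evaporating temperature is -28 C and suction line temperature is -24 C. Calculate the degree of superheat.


Superheat = T_suction - T_evap
Superheat = -24 - (-28)
Superheat = 4 K

4


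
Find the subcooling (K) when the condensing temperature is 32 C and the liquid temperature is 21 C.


Subcooling = T_cond - T_liquid
Subcooling = 32 - 21
Subcooling = 11 K

11


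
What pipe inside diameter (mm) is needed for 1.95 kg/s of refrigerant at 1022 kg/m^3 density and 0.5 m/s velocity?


A = m_dot / (rho * v) = 1.95 / (1022 * 0.5) = 0.003816046967 m^2
d = sqrt(4*A/pi) * 1000
d = 69.7 mm

69.7


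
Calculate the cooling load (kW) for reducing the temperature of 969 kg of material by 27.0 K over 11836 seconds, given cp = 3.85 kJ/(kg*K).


Q = m * cp * dT / t
Q = 969 * 3.85 * 27.0 / 11836
Q = 8.51 kW

8.51


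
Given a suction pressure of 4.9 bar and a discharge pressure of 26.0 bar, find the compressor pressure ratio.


PR = P_high / P_low
PR = 26.0 / 4.9
PR = 5.306

5.306


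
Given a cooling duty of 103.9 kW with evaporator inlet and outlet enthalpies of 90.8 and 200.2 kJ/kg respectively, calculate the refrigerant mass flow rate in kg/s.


dh = 200.2 - 90.8 = 109.4 kJ/kg
m_dot = Q / dh = 103.9 / 109.4 = 0.9497 kg/s

0.9497


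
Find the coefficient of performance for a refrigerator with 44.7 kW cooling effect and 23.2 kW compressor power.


COP = Q_evap / W
COP = 44.7 / 23.2
COP = 1.927

1.927


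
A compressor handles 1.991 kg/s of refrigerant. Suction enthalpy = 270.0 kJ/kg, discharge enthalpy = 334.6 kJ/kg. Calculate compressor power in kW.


dh = 334.6 - 270.0 = 64.6 kJ/kg
W = m_dot * dh = 1.991 * 64.6 = 128.62 kW

128.62


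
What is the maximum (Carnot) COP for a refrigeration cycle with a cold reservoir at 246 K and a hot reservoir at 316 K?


dT = 316 - 246 = 70 K
COP_carnot = T_cold / dT = 246 / 70
COP_carnot = 3.514

3.514


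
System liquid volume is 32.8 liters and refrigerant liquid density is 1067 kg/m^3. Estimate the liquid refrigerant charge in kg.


Charge = V * rho / 1000
Charge = 32.8 * 1067 / 1000
Charge = 35.0 kg

35.0


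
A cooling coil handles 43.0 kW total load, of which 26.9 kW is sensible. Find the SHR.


SHR = Q_sensible / Q_total
SHR = 26.9 / 43.0
SHR = 0.626

0.626


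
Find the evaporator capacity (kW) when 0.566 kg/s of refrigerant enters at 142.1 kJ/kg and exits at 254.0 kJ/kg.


dh = 254.0 - 142.1 = 111.9 kJ/kg
Q_evap = m_dot * dh = 0.566 * 111.9
Q_evap = 63.34 kW

63.34


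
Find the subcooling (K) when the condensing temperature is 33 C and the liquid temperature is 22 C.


Subcooling = T_cond - T_liquid
Subcooling = 33 - 22
Subcooling = 11 K

11


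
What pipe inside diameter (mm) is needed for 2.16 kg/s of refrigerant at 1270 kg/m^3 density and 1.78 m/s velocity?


A = m_dot / (rho * v) = 2.16 / (1270 * 1.78) = 0.0009554985402 m^2
d = sqrt(4*A/pi) * 1000
d = 34.9 mm

34.9


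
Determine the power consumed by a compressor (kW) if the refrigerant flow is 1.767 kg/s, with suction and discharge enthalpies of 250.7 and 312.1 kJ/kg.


dh = 312.1 - 250.7 = 61.4 kJ/kg
W = m_dot * dh = 1.767 * 61.4 = 108.49 kW

108.49


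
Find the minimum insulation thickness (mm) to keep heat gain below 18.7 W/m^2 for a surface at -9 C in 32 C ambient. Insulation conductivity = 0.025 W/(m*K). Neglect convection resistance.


dT = 32 - (-9) = 41 K
thickness = k * dT / q_max * 1000
thickness = 0.025 * 41 / 18.7 * 1000
thickness = 54.8 mm

54.8


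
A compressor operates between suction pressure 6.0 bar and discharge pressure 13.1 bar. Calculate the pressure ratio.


PR = P_high / P_low
PR = 13.1 / 6.0
PR = 2.183

2.183


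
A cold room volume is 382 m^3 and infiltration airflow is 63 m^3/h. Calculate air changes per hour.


ACH = flow / volume
ACH = 63 / 382
ACH = 0.165

0.165


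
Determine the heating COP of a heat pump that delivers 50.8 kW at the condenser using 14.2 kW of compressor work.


COP_hp = Q_cond / W
COP_hp = 50.8 / 14.2
COP_hp = 3.577

3.577


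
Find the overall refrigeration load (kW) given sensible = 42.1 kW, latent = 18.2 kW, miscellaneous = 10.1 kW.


Q_total = Q_s + Q_l + Q_misc
Q_total = 42.1 + 18.2 + 10.1
Q_total = 70.4 kW

70.4


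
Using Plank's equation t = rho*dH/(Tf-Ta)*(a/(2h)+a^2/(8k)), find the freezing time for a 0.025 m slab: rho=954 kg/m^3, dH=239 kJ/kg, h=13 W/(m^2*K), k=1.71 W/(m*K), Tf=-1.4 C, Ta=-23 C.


dT = -1.4 - (-23) = 21.6 K
term1 = a/(2h) = 0.025/(2*13) = 0.0009615384615
term2 = a^2/(8k) = 0.025^2/(8*1.71) = 0.0000456871345
t = rho*dH*1000/dT * (term1 + term2)
t = 954*239*1000/21.6 * (0.0009615384615 + 0.0000456871345)
t = 10632 s

10632


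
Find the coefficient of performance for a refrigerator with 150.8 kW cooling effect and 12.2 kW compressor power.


COP = Q_evap / W
COP = 150.8 / 12.2
COP = 12.361

12.361


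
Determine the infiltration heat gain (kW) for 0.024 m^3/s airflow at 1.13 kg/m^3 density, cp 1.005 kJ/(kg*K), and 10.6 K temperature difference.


Q = V_dot * rho * cp * dT
Q = 0.024 * 1.13 * 1.005 * 10.6
Q = 0.289 kW

0.289


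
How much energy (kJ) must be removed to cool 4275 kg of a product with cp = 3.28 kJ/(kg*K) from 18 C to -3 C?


dT = 18 - (-3) = 21 K
Q = m * cp * dT = 4275 * 3.28 * 21
Q = 294462 kJ

294462


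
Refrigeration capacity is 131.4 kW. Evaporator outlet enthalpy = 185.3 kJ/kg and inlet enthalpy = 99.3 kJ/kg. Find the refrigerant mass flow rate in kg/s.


dh = 185.3 - 99.3 = 86.0 kJ/kg
m_dot = Q / dh = 131.4 / 86.0 = 1.5279 kg/s

1.5279


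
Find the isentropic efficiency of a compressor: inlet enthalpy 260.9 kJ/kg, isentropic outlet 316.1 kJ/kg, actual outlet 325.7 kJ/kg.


dh_ideal = 316.1 - 260.9 = 55.2 kJ/kg
dh_actual = 325.7 - 260.9 = 64.8 kJ/kg
eta_s = dh_ideal / dh_actual = 55.2 / 64.8
eta_s = 0.8519

0.8519


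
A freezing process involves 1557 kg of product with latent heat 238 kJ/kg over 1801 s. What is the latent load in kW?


Q_lat = m * h_fg / t
Q_lat = 1557 * 238 / 1801
Q_lat = 205.76 kW

205.76


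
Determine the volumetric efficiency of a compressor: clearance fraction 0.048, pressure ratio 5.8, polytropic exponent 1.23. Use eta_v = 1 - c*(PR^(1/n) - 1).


PR^(1/n) = 5.8^(1/1.23) = 4.17516041
eta_v = 1 - 0.048 * (4.17516041 - 1)
eta_v = 0.8476

0.8476


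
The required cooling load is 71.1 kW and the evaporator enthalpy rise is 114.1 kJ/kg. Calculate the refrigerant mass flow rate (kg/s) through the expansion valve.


m_dot = Q / dh
m_dot = 71.1 / 114.1
m_dot = 0.6231 kg/s

0.6231


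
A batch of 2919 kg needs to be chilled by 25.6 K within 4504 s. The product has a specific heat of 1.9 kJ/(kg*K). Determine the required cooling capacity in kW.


Q = m * cp * dT / t
Q = 2919 * 1.9 * 25.6 / 4504
Q = 31.523 kW

31.523


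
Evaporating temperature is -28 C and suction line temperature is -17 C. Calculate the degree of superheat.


Superheat = T_suction - T_evap
Superheat = -17 - (-28)
Superheat = 11 K

11


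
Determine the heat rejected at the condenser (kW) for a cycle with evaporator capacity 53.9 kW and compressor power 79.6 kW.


Q_cond = Q_evap + W
Q_cond = 53.9 + 79.6
Q_cond = 133.5 kW

133.5


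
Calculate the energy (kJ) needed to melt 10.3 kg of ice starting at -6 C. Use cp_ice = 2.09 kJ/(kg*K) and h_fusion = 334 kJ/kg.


Sensible heat = cp * dT = 2.09 * 6 = 12.54 kJ/kg
Total per kg = 12.54 + 334 = 346.54 kJ/kg
Q = m * total = 10.3 * 346.54
Q = 3569.4 kJ

3569.4


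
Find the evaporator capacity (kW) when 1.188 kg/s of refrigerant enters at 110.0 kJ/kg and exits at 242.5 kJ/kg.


dh = 242.5 - 110.0 = 132.5 kJ/kg
Q_evap = m_dot * dh = 1.188 * 132.5
Q_evap = 157.41 kW

157.41


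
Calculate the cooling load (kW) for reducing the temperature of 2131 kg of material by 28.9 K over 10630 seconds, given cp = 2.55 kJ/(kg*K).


Q = m * cp * dT / t
Q = 2131 * 2.55 * 28.9 / 10630
Q = 14.774 kW

14.774


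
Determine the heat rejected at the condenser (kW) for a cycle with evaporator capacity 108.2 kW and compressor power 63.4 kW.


Q_cond = Q_evap + W
Q_cond = 108.2 + 63.4
Q_cond = 171.6 kW

171.6


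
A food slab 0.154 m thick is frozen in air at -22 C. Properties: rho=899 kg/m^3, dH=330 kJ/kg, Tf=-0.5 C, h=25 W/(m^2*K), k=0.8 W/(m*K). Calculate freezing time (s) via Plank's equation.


dT = -0.5 - (-22) = 21.5 K
term1 = a/(2h) = 0.154/(2*25) = 0.00308
term2 = a^2/(8k) = 0.154^2/(8*0.8) = 0.003705625
t = rho*dH*1000/dT * (term1 + term2)
t = 899*330*1000/21.5 * (0.00308 + 0.003705625)
t = 93632 s

93632


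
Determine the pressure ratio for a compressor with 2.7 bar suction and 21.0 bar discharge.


PR = P_high / P_low
PR = 21.0 / 2.7
PR = 7.778

7.778


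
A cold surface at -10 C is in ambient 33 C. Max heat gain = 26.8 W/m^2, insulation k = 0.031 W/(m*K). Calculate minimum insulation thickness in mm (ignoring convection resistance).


dT = 33 - (-10) = 43 K
thickness = k * dT / q_max * 1000
thickness = 0.031 * 43 / 26.8 * 1000
thickness = 49.7 mm

49.7


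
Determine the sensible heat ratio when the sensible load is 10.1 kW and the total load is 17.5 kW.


SHR = Q_sensible / Q_total
SHR = 10.1 / 17.5
SHR = 0.577

0.577


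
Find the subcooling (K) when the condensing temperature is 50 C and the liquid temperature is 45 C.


Subcooling = T_cond - T_liquid
Subcooling = 50 - 45
Subcooling = 5 K

5


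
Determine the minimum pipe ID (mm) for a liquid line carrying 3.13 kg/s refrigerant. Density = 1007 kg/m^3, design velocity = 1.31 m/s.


A = m_dot / (rho * v) = 3.13 / (1007 * 1.31) = 0.002372704049 m^2
d = sqrt(4*A/pi) * 1000
d = 55.0 mm

55.0


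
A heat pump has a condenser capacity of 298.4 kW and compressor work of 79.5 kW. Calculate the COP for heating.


COP_hp = Q_cond / W
COP_hp = 298.4 / 79.5
COP_hp = 3.753

3.753


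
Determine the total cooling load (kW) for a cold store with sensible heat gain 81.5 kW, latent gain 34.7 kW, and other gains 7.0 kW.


Q_total = Q_s + Q_l + Q_misc
Q_total = 81.5 + 34.7 + 7.0
Q_total = 123.2 kW

123.2


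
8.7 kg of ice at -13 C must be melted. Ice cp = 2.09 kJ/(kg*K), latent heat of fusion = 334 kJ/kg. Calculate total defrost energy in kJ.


Sensible heat = cp * dT = 2.09 * 13 = 27.17 kJ/kg
Total per kg = 27.17 + 334 = 361.17 kJ/kg
Q = m * total = 8.7 * 361.17
Q = 3142.2 kJ

3142.2


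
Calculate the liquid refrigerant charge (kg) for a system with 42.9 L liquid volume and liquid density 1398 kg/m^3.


Charge = V * rho / 1000
Charge = 42.9 * 1398 / 1000
Charge = 59.97 kg

59.97


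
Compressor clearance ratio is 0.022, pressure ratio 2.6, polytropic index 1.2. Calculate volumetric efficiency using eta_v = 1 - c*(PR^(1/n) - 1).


PR^(1/n) = 2.6^(1/1.2) = 2.21723193
eta_v = 1 - 0.022 * (2.21723193 - 1)
eta_v = 0.9732

0.9732


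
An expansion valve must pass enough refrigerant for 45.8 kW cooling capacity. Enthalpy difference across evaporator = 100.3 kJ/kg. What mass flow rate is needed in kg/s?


m_dot = Q / dh
m_dot = 45.8 / 100.3
m_dot = 0.4566 kg/s

0.4566


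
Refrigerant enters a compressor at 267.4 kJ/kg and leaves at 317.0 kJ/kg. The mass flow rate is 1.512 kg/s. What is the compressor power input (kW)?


dh = 317.0 - 267.4 = 49.6 kJ/kg
W = m_dot * dh = 1.512 * 49.6 = 75.0 kW

75.0


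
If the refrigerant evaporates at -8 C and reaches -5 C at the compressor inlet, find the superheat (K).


Superheat = T_suction - T_evap
Superheat = -5 - (-8)
Superheat = 3 K

3


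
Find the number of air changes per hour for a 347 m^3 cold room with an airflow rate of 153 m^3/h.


ACH = flow / volume
ACH = 153 / 347
ACH = 0.441

0.441


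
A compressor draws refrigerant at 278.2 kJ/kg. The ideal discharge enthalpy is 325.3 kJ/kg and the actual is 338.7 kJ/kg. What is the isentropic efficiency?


dh_ideal = 325.3 - 278.2 = 47.1 kJ/kg
dh_actual = 338.7 - 278.2 = 60.5 kJ/kg
eta_s = dh_ideal / dh_actual = 47.1 / 60.5
eta_s = 0.7785

0.7785


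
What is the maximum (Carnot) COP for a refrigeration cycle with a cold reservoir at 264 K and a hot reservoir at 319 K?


dT = 319 - 264 = 55 K
COP_carnot = T_cold / dT = 264 / 55
COP_carnot = 4.8

4.8


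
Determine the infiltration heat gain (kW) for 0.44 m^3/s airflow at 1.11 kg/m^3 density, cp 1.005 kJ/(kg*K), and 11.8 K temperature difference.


Q = V_dot * rho * cp * dT
Q = 0.44 * 1.11 * 1.005 * 11.8
Q = 5.792 kW

5.792


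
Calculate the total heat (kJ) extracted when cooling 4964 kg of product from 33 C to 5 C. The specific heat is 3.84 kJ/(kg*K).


dT = 33 - (5) = 28 K
Q = m * cp * dT = 4964 * 3.84 * 28
Q = 533729 kJ

533729


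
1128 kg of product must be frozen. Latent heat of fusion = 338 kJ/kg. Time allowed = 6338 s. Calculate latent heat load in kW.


Q_lat = m * h_fg / t
Q_lat = 1128 * 338 / 6338
Q_lat = 60.16 kW

60.16


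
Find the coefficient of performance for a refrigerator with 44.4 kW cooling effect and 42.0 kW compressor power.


COP = Q_evap / W
COP = 44.4 / 42.0
COP = 1.057

1.057


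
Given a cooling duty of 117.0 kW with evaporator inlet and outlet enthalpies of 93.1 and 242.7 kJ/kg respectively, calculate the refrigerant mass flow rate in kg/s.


dh = 242.7 - 93.1 = 149.6 kJ/kg
m_dot = Q / dh = 117.0 / 149.6 = 0.7821 kg/s

0.7821


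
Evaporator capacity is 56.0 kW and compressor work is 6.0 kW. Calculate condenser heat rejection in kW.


Q_cond = Q_evap + W
Q_cond = 56.0 + 6.0
Q_cond = 62.0 kW

62.0


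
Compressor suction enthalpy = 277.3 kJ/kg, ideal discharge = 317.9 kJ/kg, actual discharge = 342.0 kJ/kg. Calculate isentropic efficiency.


dh_ideal = 317.9 - 277.3 = 40.6 kJ/kg
dh_actual = 342.0 - 277.3 = 64.7 kJ/kg
eta_s = dh_ideal / dh_actual = 40.6 / 64.7
eta_s = 0.6275

0.6275


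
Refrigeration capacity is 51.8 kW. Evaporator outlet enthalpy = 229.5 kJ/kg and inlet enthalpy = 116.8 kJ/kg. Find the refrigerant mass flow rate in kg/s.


dh = 229.5 - 116.8 = 112.7 kJ/kg
m_dot = Q / dh = 51.8 / 112.7 = 0.4596 kg/s

0.4596


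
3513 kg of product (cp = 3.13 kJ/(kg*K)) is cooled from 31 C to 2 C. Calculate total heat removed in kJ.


dT = 31 - (2) = 29 K
Q = m * cp * dT = 3513 * 3.13 * 29
Q = 318875 kJ

318875


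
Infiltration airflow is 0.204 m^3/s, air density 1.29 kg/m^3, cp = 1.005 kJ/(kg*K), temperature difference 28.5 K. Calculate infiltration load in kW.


Q = V_dot * rho * cp * dT
Q = 0.204 * 1.29 * 1.005 * 28.5
Q = 7.538 kW

7.538


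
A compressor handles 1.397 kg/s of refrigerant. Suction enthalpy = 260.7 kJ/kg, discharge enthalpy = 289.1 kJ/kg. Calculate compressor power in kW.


dh = 289.1 - 260.7 = 28.4 kJ/kg
W = m_dot * dh = 1.397 * 28.4 = 39.67 kW

39.67


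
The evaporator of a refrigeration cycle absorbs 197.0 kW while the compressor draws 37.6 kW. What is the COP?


COP = Q_evap / W
COP = 197.0 / 37.6
COP = 5.239

5.239


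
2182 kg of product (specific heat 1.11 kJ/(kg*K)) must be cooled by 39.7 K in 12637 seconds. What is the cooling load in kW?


Q = m * cp * dT / t
Q = 2182 * 1.11 * 39.7 / 12637
Q = 7.609 kW

7.609


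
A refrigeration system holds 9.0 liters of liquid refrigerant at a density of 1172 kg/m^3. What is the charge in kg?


Charge = V * rho / 1000
Charge = 9.0 * 1172 / 1000
Charge = 10.55 kg

10.55


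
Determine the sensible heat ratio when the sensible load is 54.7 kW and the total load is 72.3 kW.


SHR = Q_sensible / Q_total
SHR = 54.7 / 72.3
SHR = 0.757

0.757


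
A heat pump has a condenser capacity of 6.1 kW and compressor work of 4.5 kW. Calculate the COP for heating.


COP_hp = Q_cond / W
COP_hp = 6.1 / 4.5
COP_hp = 1.356

1.356


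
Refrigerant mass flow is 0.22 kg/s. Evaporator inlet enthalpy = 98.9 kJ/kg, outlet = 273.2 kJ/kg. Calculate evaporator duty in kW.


dh = 273.2 - 98.9 = 174.3 kJ/kg
Q_evap = m_dot * dh = 0.22 * 174.3
Q_evap = 38.35 kW

38.35
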